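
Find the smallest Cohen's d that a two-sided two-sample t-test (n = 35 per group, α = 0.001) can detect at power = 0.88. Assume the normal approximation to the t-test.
d ≈ 1.07

Minimum detectable effect (two-sample t-test, normal approximation):
d = (z_{α/2} + z_β) / √(n/2)
d = (3.291 + 1.175) / √(35/2)
d = 4.466 / 4.183
d ≈ 1.07

By Cohen's convention (0.2 small / 0.5 medium / 0.8 large): large effect.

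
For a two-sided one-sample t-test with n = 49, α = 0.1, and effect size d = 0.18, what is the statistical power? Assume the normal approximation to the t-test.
Power ≈ 0.35

Power calculation (one-sample t-test, normal approximation):
z_β = d · √n - z_{α/2}
z_β = 0.18 · √49 - 1.645
z_β = 0.18 · 7.000 - 1.645
z_β = -0.385

Power = Φ(z_β) = Φ(-0.385) ≈ 0.350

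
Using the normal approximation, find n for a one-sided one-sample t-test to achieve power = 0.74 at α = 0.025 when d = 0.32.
n = 67

Sample size formula (one-sample t-test, normal approximation):
n = ((z_α + z_β) / d)²

z_α = 1.960 (for α = 0.025, one-sided)
z_β = 0.643 (for power = 0.74)
d = 0.32

n = ((1.960 + 0.643) / 0.32)²
n = (8.134)²
n ≈ 66.16
Round up to the next whole number: n = 67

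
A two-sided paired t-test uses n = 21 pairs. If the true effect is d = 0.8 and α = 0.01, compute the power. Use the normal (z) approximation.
Power ≈ 0.86

Power calculation (paired t-test, normal approximation):
z_β = d · √n - z_{α/2}
z_β = 0.8 · √21 - 2.576
z_β = 0.8 · 4.583 - 2.576
z_β = 1.090

Power = Φ(z_β) = Φ(1.090) ≈ 0.862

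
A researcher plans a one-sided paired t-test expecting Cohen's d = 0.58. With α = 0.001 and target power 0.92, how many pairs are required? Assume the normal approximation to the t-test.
n = 61 pairs

Sample size formula (paired t-test, normal approximation):
n = ((z_α + z_β) / d)²

z_α = 3.090 (for α = 0.001, one-sided)
z_β = 1.405 (for power = 0.92)
d = 0.58

n = ((3.090 + 1.405) / 0.58)²
n = (7.750)²
n ≈ 60.06
Round up to the next whole number: n = 61 pairs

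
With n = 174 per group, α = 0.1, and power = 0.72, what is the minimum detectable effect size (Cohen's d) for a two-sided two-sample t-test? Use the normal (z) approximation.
d ≈ 0.24

Minimum detectable effect (two-sample t-test, normal approximation):
d = (z_{α/2} + z_β) / √(n/2)
d = (1.645 + 0.583) / √(174/2)
d = 2.228 / 9.327
d ≈ 0.24

By Cohen's convention (0.2 small / 0.5 medium / 0.8 large): small effect.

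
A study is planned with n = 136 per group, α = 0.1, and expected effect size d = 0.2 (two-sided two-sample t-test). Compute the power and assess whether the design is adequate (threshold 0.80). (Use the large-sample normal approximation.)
Power ≈ 0.50; the study is underpowered (power < 0.80)

Power calculation (two-sample t-test, normal approximation):
z_β = d · √(n/2) - z_{α/2}
z_β = 0.2 · √(136/2) - 1.645
z_β = 0.2 · 8.246 - 1.645
z_β = 0.004

Power = Φ(z_β) = Φ(0.004) ≈ 0.502

Effect size d = 0.2 is small by Cohen's convention (0.2/0.5/0.8).

Threshold: power ≥ 0.80 is conventionally adequate.
Power ≈ 0.50 → the study is underpowered (power < 0.80).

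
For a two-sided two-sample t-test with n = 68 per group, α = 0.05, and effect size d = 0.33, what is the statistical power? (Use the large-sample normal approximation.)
Power ≈ 0.49

Power calculation (two-sample t-test, normal approximation):
z_β = d · √(n/2) - z_{α/2}
z_β = 0.33 · √(68/2) - 1.960
z_β = 0.33 · 5.831 - 1.960
z_β = -0.036

Power = Φ(z_β) = Φ(-0.036) ≈ 0.486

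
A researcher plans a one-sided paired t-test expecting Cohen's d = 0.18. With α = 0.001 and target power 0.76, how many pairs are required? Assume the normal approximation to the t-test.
n = 445 pairs

Sample size formula (paired t-test, normal approximation):
n = ((z_α + z_β) / d)²

z_α = 3.090 (for α = 0.001, one-sided)
z_β = 0.706 (for power = 0.76)
d = 0.18

n = ((3.090 + 0.706) / 0.18)²
n = (21.089)²
n ≈ 444.75
Round up to the next whole number: n = 445 pairs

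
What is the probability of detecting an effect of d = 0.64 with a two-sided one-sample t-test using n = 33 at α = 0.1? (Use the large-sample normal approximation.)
Power ≈ 0.98

Power calculation (one-sample t-test, normal approximation):
z_β = d · √n - z_{α/2}
z_β = 0.64 · √33 - 1.645
z_β = 0.64 · 5.745 - 1.645
z_β = 2.032

Power = Φ(z_β) = Φ(2.032) ≈ 0.979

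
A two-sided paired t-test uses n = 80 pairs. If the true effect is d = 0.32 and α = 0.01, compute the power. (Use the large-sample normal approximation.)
Power ≈ 0.61

Power calculation (paired t-test, normal approximation):
z_β = d · √n - z_{α/2}
z_β = 0.32 · √80 - 2.576
z_β = 0.32 · 8.944 - 2.576
z_β = 0.286

Power = Φ(z_β) = Φ(0.286) ≈ 0.613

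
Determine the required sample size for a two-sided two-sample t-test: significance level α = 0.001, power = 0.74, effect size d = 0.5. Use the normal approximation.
n = 124 per group

Sample size formula (two-sample t-test, normal approximation):
n = 2 · ((z_{α/2} + z_β) / d)²

z_{α/2} = 3.291 (for α = 0.001, two-sided)
z_β = 0.643 (for power = 0.74)
d = 0.5

n = 2 · ((3.291 + 0.643) / 0.5)²
n = 2 · (7.868)²
n ≈ 123.81
Round up to the next whole number: n = 124 per group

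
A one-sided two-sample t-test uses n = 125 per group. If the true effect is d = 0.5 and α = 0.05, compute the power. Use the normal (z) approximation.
Power ≈ 0.99

Power calculation (two-sample t-test, normal approximation):
z_β = d · √(n/2) - z_α
z_β = 0.5 · √(125/2) - 1.645
z_β = 0.5 · 7.906 - 1.645
z_β = 2.308

Power = Φ(z_β) = Φ(2.308) ≈ 0.990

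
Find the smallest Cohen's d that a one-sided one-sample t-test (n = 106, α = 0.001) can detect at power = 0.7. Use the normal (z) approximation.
d ≈ 0.35

Minimum detectable effect (one-sample t-test, normal approximation):
d = (z_α + z_β) / √n
d = (3.090 + 0.524) / √106
d = 3.615 / 10.296
d ≈ 0.35

By Cohen's convention (0.2 small / 0.5 medium / 0.8 large): small effect.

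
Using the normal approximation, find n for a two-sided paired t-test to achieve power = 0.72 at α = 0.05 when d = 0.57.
n = 20 pairs

Sample size formula (paired t-test, normal approximation):
n = ((z_{α/2} + z_β) / d)²

z_{α/2} = 1.960 (for α = 0.05, two-sided)
z_β = 0.583 (for power = 0.72)
d = 0.57

n = ((1.960 + 0.583) / 0.57)²
n = (4.461)²
n ≈ 19.90
Round up to the next whole number: n = 20 pairs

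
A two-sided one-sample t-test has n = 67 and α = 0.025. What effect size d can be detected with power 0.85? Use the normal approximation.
d ≈ 0.40

Minimum detectable effect (one-sample t-test, normal approximation):
d = (z_{α/2} + z_β) / √n
d = (2.241 + 1.036) / √67
d = 3.278 / 8.185
d ≈ 0.40

By Cohen's convention (0.2 small / 0.5 medium / 0.8 large): small effect.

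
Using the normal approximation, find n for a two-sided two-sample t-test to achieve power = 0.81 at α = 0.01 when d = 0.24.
n = 415 per group

Sample size formula (two-sample t-test, normal approximation):
n = 2 · ((z_{α/2} + z_β) / d)²

z_{α/2} = 2.576 (for α = 0.01, two-sided)
z_β = 0.878 (for power = 0.81)
d = 0.24

n = 2 · ((2.576 + 0.878) / 0.24)²
n = 2 · (14.392)²
n ≈ 414.26
Round up to the next whole number: n = 415 per group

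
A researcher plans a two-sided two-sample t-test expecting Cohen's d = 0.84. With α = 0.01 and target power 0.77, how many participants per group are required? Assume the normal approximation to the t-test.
n = 32 per group

Sample size formula (two-sample t-test, normal approximation):
n = 2 · ((z_{α/2} + z_β) / d)²

z_{α/2} = 2.576 (for α = 0.01, two-sided)
z_β = 0.739 (for power = 0.77)
d = 0.84

n = 2 · ((2.576 + 0.739) / 0.84)²
n = 2 · (3.946)²
n ≈ 31.14
Round up to the next whole number: n = 32 per group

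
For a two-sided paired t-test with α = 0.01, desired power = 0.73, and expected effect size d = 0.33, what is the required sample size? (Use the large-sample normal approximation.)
n = 94 pairs

Sample size formula (paired t-test, normal approximation):
n = ((z_{α/2} + z_β) / d)²

z_{α/2} = 2.576 (for α = 0.01, two-sided)
z_β = 0.613 (for power = 0.73)
d = 0.33

n = ((2.576 + 0.613) / 0.33)²
n = (9.664)²
n ≈ 93.39
Round up to the next whole number: n = 94 pairs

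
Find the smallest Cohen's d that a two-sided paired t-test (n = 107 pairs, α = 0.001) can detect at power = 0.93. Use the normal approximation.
d ≈ 0.46

Minimum detectable effect (paired t-test, normal approximation):
d = (z_{α/2} + z_β) / √n
d = (3.291 + 1.476) / √107
d = 4.766 / 10.344
d ≈ 0.46

By Cohen's convention (0.2 small / 0.5 medium / 0.8 large): small effect.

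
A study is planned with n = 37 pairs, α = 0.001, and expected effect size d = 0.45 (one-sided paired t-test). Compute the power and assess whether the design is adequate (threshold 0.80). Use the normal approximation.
Power ≈ 0.36; the study is underpowered (power < 0.80)

Power calculation (paired t-test, normal approximation):
z_β = d · √n - z_α
z_β = 0.45 · √37 - 3.090
z_β = 0.45 · 6.083 - 3.090
z_β = -0.353

Power = Φ(z_β) = Φ(-0.353) ≈ 0.362

Effect size d = 0.45 is small by Cohen's convention (0.2/0.5/0.8).

Threshold: power ≥ 0.80 is conventionally adequate.
Power ≈ 0.36 → the study is underpowered (power < 0.80).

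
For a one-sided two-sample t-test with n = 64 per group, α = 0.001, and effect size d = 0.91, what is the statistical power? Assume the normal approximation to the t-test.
Power ≈ 0.98

Power calculation (two-sample t-test, normal approximation):
z_β = d · √(n/2) - z_α
z_β = 0.91 · √(64/2) - 3.090
z_β = 0.91 · 5.657 - 3.090
z_β = 2.058

Power = Φ(z_β) = Φ(2.058) ≈ 0.980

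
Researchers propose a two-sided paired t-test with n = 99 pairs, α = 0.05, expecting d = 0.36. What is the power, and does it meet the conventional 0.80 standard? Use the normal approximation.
Power ≈ 0.95; the study is adequately powered (power ≥ 0.80)

Power calculation (paired t-test, normal approximation):
z_β = d · √n - z_{α/2}
z_β = 0.36 · √99 - 1.960
z_β = 0.36 · 9.950 - 1.960
z_β = 1.622

Power = Φ(z_β) = Φ(1.622) ≈ 0.948

Effect size d = 0.36 is small by Cohen's convention (0.2/0.5/0.8).

Threshold: power ≥ 0.80 is conventionally adequate.
Power ≈ 0.95 → the study is adequately powered (power ≥ 0.80).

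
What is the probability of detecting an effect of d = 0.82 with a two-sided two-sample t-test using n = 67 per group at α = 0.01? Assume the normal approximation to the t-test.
Power ≈ 0.99

Power calculation (two-sample t-test, normal approximation):
z_β = d · √(n/2) - z_{α/2}
z_β = 0.82 · √(67/2) - 2.576
z_β = 0.82 · 5.788 - 2.576
z_β = 2.170

Power = Φ(z_β) = Φ(2.170) ≈ 0.985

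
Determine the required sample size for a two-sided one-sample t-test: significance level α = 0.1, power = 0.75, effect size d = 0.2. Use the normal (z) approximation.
n = 135

Sample size formula (one-sample t-test, normal approximation):
n = ((z_{α/2} + z_β) / d)²

z_{α/2} = 1.645 (for α = 0.1, two-sided)
z_β = 0.674 (for power = 0.75)
d = 0.2

n = ((1.645 + 0.674) / 0.2)²
n = (11.595)²
n ≈ 134.44
Round up to the next whole number: n = 135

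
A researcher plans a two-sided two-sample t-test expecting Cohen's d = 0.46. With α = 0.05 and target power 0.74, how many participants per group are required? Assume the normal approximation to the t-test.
n = 65 per group

Sample size formula (two-sample t-test, normal approximation):
n = 2 · ((z_{α/2} + z_β) / d)²

z_{α/2} = 1.960 (for α = 0.05, two-sided)
z_β = 0.643 (for power = 0.74)
d = 0.46

n = 2 · ((1.960 + 0.643) / 0.46)²
n = 2 · (5.659)²
n ≈ 64.05
Round up to the next whole number: n = 65 per group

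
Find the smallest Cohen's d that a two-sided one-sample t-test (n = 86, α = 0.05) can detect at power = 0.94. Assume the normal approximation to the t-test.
d ≈ 0.38

Minimum detectable effect (one-sample t-test, normal approximation):
d = (z_{α/2} + z_β) / √n
d = (1.960 + 1.555) / √86
d = 3.515 / 9.274
d ≈ 0.38

By Cohen's convention (0.2 small / 0.5 medium / 0.8 large): small effect.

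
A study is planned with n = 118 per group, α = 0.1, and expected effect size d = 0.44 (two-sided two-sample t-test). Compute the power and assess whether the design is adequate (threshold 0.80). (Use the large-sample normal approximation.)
Power ≈ 0.96; the study is adequately powered (power ≥ 0.80)

Power calculation (two-sample t-test, normal approximation):
z_β = d · √(n/2) - z_{α/2}
z_β = 0.44 · √(118/2) - 1.645
z_β = 0.44 · 7.681 - 1.645
z_β = 1.735

Power = Φ(z_β) = Φ(1.735) ≈ 0.959

Effect size d = 0.44 is small by Cohen's convention (0.2/0.5/0.8).

Threshold: power ≥ 0.80 is conventionally adequate.
Power ≈ 0.96 → the study is adequately powered (power ≥ 0.80).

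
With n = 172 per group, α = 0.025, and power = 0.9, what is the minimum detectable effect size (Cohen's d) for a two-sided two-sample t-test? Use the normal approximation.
d ≈ 0.38

Minimum detectable effect (two-sample t-test, normal approximation):
d = (z_{α/2} + z_β) / √(n/2)
d = (2.241 + 1.282) / √(172/2)
d = 3.523 / 9.274
d ≈ 0.38

By Cohen's convention (0.2 small / 0.5 medium / 0.8 large): small effect.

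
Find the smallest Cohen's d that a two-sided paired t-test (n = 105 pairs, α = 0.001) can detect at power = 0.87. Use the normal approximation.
d ≈ 0.43

Minimum detectable effect (paired t-test, normal approximation):
d = (z_{α/2} + z_β) / √n
d = (3.291 + 1.126) / √105
d = 4.417 / 10.247
d ≈ 0.43

By Cohen's convention (0.2 small / 0.5 medium / 0.8 large): small effect.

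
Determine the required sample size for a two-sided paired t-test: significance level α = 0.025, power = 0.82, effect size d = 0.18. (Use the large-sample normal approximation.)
n = 308 pairs

Sample size formula (paired t-test, normal approximation):
n = ((z_{α/2} + z_β) / d)²

z_{α/2} = 2.241 (for α = 0.025, two-sided)
z_β = 0.915 (for power = 0.82)
d = 0.18

n = ((2.241 + 0.915) / 0.18)²
n = (17.533)²
n ≈ 307.41
Round up to the next whole number: n = 308 pairs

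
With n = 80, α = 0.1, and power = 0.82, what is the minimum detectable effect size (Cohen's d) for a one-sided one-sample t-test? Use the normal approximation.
d ≈ 0.25

Minimum detectable effect (one-sample t-test, normal approximation):
d = (z_α + z_β) / √n
d = (1.282 + 0.915) / √80
d = 2.197 / 8.944
d ≈ 0.25

By Cohen's convention (0.2 small / 0.5 medium / 0.8 large): small effect.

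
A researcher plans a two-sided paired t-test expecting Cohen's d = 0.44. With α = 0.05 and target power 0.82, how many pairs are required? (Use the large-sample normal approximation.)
n = 43 pairs

Sample size formula (paired t-test, normal approximation):
n = ((z_{α/2} + z_β) / d)²

z_{α/2} = 1.960 (for α = 0.05, two-sided)
z_β = 0.915 (for power = 0.82)
d = 0.44

n = ((1.960 + 0.915) / 0.44)²
n = (6.534)²
n ≈ 42.69
Round up to the next whole number: n = 43 pairs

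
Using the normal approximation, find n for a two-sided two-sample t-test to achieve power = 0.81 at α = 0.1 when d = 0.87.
n = 17 per group

Sample size formula (two-sample t-test, normal approximation):
n = 2 · ((z_{α/2} + z_β) / d)²

z_{α/2} = 1.645 (for α = 0.1, two-sided)
z_β = 0.878 (for power = 0.81)
d = 0.87

n = 2 · ((1.645 + 0.878) / 0.87)²
n = 2 · (2.900)²
n ≈ 16.82
Round up to the next whole number: n = 17 per group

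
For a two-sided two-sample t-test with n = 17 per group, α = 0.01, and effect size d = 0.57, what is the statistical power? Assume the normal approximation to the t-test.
Power ≈ 0.18

Power calculation (two-sample t-test, normal approximation):
z_β = d · √(n/2) - z_{α/2}
z_β = 0.57 · √(17/2) - 2.576
z_β = 0.57 · 2.915 - 2.576
z_β = -0.914

Power = Φ(z_β) = Φ(-0.914) ≈ 0.180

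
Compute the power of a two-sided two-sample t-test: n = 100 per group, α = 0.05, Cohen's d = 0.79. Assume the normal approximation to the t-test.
Power ≈ 1.00

Power calculation (two-sample t-test, normal approximation):
z_β = d · √(n/2) - z_{α/2}
z_β = 0.79 · √(100/2) - 1.960
z_β = 0.79 · 7.071 - 1.960
z_β = 3.626

Power = Φ(z_β) = Φ(3.626) ≈ 1.000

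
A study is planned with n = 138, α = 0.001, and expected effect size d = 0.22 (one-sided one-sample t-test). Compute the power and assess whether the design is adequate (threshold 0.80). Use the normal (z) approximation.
Power ≈ 0.31; the study is underpowered (power < 0.80)

Power calculation (one-sample t-test, normal approximation):
z_β = d · √n - z_α
z_β = 0.22 · √138 - 3.090
z_β = 0.22 · 11.747 - 3.090
z_β = -0.506

Power = Φ(z_β) = Φ(-0.506) ≈ 0.306

Effect size d = 0.22 is small by Cohen's convention (0.2/0.5/0.8).

Threshold: power ≥ 0.80 is conventionally adequate.
Power ≈ 0.31 → the study is underpowered (power < 0.80).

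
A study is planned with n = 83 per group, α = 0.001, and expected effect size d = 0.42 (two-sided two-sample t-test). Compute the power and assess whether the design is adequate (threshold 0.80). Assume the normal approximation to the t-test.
Power ≈ 0.28; the study is underpowered (power < 0.80)

Power calculation (two-sample t-test, normal approximation):
z_β = d · √(n/2) - z_{α/2}
z_β = 0.42 · √(83/2) - 3.291
z_β = 0.42 · 6.442 - 3.291
z_β = -0.585

Power = Φ(z_β) = Φ(-0.585) ≈ 0.279

Effect size d = 0.42 is small by Cohen's convention (0.2/0.5/0.8).

Threshold: power ≥ 0.80 is conventionally adequate.
Power ≈ 0.28 → the study is underpowered (power < 0.80).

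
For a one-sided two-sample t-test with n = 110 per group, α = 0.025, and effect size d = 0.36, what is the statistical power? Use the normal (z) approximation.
Power ≈ 0.76

Power calculation (two-sample t-test, normal approximation):
z_β = d · √(n/2) - z_α
z_β = 0.36 · √(110/2) - 1.960
z_β = 0.36 · 7.416 - 1.960
z_β = 0.710

Power = Φ(z_β) = Φ(0.710) ≈ 0.761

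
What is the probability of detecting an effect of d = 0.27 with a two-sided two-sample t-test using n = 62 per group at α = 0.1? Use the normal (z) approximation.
Power ≈ 0.44

Power calculation (two-sample t-test, normal approximation):
z_β = d · √(n/2) - z_{α/2}
z_β = 0.27 · √(62/2) - 1.645
z_β = 0.27 · 5.568 - 1.645
z_β = -0.142

Power = Φ(z_β) = Φ(-0.142) ≈ 0.444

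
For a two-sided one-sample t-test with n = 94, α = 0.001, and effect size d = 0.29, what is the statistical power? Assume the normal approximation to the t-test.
Power ≈ 0.32

Power calculation (one-sample t-test, normal approximation):
z_β = d · √n - z_{α/2}
z_β = 0.29 · √94 - 3.291
z_β = 0.29 · 9.695 - 3.291
z_β = -0.479

Power = Φ(z_β) = Φ(-0.479) ≈ 0.316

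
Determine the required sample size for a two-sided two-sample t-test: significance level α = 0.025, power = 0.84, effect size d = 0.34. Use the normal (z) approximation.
n = 182 per group

Sample size formula (two-sample t-test, normal approximation):
n = 2 · ((z_{α/2} + z_β) / d)²

z_{α/2} = 2.241 (for α = 0.025, two-sided)
z_β = 0.994 (for power = 0.84)
d = 0.34

n = 2 · ((2.241 + 0.994) / 0.34)²
n = 2 · (9.515)²
n ≈ 181.07
Round up to the next whole number: n = 182 per group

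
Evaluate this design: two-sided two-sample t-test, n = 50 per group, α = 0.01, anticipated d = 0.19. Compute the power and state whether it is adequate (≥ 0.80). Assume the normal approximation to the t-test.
Power ≈ 0.05; the study is underpowered (power < 0.80)

Power calculation (two-sample t-test, normal approximation):
z_β = d · √(n/2) - z_{α/2}
z_β = 0.19 · √(50/2) - 2.576
z_β = 0.19 · 5.000 - 2.576
z_β = -1.626

Power = Φ(z_β) = Φ(-1.626) ≈ 0.052

Effect size d = 0.19 is very small by Cohen's convention (0.2/0.5/0.8).

Threshold: power ≥ 0.80 is conventionally adequate.
Power ≈ 0.05 → the study is underpowered (power < 0.80).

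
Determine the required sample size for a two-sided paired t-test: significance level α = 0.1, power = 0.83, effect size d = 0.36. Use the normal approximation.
n = 53 pairs

Sample size formula (paired t-test, normal approximation):
n = ((z_{α/2} + z_β) / d)²

z_{α/2} = 1.645 (for α = 0.1, two-sided)
z_β = 0.954 (for power = 0.83)
d = 0.36

n = ((1.645 + 0.954) / 0.36)²
n = (7.219)²
n ≈ 52.11
Round up to the next whole number: n = 53 pairs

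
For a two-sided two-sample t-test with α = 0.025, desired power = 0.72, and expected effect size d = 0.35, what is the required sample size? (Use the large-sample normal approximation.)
n = 131 per group

Sample size formula (two-sample t-test, normal approximation):
n = 2 · ((z_{α/2} + z_β) / d)²

z_{α/2} = 2.241 (for α = 0.025, two-sided)
z_β = 0.583 (for power = 0.72)
d = 0.35

n = 2 · ((2.241 + 0.583) / 0.35)²
n = 2 · (8.069)²
n ≈ 130.22
Round up to the next whole number: n = 131 per group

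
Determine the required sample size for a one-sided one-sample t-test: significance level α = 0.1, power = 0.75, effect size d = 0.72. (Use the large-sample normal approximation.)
n = 8

Sample size formula (one-sample t-test, normal approximation):
n = ((z_α + z_β) / d)²

z_α = 1.282 (for α = 0.1, one-sided)
z_β = 0.674 (for power = 0.75)
d = 0.72

n = ((1.282 + 0.674) / 0.72)²
n = (2.717)²
n ≈ 7.38
Round up to the next whole number: n = 8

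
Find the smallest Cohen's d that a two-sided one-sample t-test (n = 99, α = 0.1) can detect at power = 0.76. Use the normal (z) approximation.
d ≈ 0.24

Minimum detectable effect (one-sample t-test, normal approximation):
d = (z_{α/2} + z_β) / √n
d = (1.645 + 0.706) / √99
d = 2.351 / 9.950
d ≈ 0.24

By Cohen's convention (0.2 small / 0.5 medium / 0.8 large): small effect.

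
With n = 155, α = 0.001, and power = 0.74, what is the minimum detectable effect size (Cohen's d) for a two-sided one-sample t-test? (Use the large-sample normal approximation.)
d ≈ 0.32

Minimum detectable effect (one-sample t-test, normal approximation):
d = (z_{α/2} + z_β) / √n
d = (3.291 + 0.643) / √155
d = 3.934 / 12.450
d ≈ 0.32

By Cohen's convention (0.2 small / 0.5 medium / 0.8 large): small effect.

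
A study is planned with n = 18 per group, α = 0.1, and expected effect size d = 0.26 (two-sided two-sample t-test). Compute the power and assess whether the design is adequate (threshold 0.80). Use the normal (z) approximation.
Power ≈ 0.19; the study is underpowered (power < 0.80)

Power calculation (two-sample t-test, normal approximation):
z_β = d · √(n/2) - z_{α/2}
z_β = 0.26 · √(18/2) - 1.645
z_β = 0.26 · 3.000 - 1.645
z_β = -0.865

Power = Φ(z_β) = Φ(-0.865) ≈ 0.194

Effect size d = 0.26 is small by Cohen's convention (0.2/0.5/0.8).

Threshold: power ≥ 0.80 is conventionally adequate.
Power ≈ 0.19 → the study is underpowered (power < 0.80).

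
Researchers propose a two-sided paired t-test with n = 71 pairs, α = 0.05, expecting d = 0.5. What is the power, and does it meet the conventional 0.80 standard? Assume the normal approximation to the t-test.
Power ≈ 0.99; the study is adequately powered (power ≥ 0.80)

Power calculation (paired t-test, normal approximation):
z_β = d · √n - z_{α/2}
z_β = 0.5 · √71 - 1.960
z_β = 0.5 · 8.426 - 1.960
z_β = 2.253

Power = Φ(z_β) = Φ(2.253) ≈ 0.988

Effect size d = 0.5 is medium by Cohen's convention (0.2/0.5/0.8).

Threshold: power ≥ 0.80 is conventionally adequate.
Power ≈ 0.99 → the study is adequately powered (power ≥ 0.80).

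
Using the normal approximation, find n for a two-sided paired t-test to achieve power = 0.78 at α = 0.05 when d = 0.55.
n = 25 pairs

Sample size formula (paired t-test, normal approximation):
n = ((z_{α/2} + z_β) / d)²

z_{α/2} = 1.960 (for α = 0.05, two-sided)
z_β = 0.772 (for power = 0.78)
d = 0.55

n = ((1.960 + 0.772) / 0.55)²
n = (4.967)²
n ≈ 24.67
Round up to the next whole number: n = 25 pairs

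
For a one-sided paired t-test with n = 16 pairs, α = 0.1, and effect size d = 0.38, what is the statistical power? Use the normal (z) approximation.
Power ≈ 0.59

Power calculation (paired t-test, normal approximation):
z_β = d · √n - z_α
z_β = 0.38 · √16 - 1.282
z_β = 0.38 · 4.000 - 1.282
z_β = 0.238

Power = Φ(z_β) = Φ(0.238) ≈ 0.594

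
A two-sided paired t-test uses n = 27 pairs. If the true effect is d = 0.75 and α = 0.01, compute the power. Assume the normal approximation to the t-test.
Power ≈ 0.91

Power calculation (paired t-test, normal approximation):
z_β = d · √n - z_{α/2}
z_β = 0.75 · √27 - 2.576
z_β = 0.75 · 5.196 - 2.576
z_β = 1.321

Power = Φ(z_β) = Φ(1.321) ≈ 0.907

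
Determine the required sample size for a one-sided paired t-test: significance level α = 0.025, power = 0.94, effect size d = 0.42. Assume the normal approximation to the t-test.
n = 71 pairs

Sample size formula (paired t-test, normal approximation):
n = ((z_α + z_β) / d)²

z_α = 1.960 (for α = 0.025, one-sided)
z_β = 1.555 (for power = 0.94)
d = 0.42

n = ((1.960 + 1.555) / 0.42)²
n = (8.369)²
n ≈ 70.04
Round up to the next whole number: n = 71 pairs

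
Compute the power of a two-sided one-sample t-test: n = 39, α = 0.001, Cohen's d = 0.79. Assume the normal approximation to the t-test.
Power ≈ 0.95

Power calculation (one-sample t-test, normal approximation):
z_β = d · √n - z_{α/2}
z_β = 0.79 · √39 - 3.291
z_β = 0.79 · 6.245 - 3.291
z_β = 1.643

Power = Φ(z_β) = Φ(1.643) ≈ 0.950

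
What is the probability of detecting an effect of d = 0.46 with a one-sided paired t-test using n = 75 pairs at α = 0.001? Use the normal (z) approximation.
Power ≈ 0.81

Power calculation (paired t-test, normal approximation):
z_β = d · √n - z_α
z_β = 0.46 · √75 - 3.090
z_β = 0.46 · 8.660 - 3.090
z_β = 0.893

Power = Φ(z_β) = Φ(0.893) ≈ 0.814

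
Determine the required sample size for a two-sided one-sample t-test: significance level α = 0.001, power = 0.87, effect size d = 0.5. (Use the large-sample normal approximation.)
n = 79

Sample size formula (one-sample t-test, normal approximation):
n = ((z_{α/2} + z_β) / d)²

z_{α/2} = 3.291 (for α = 0.001, two-sided)
z_β = 1.126 (for power = 0.87)
d = 0.5

n = ((3.291 + 1.126) / 0.5)²
n = (8.834)²
n ≈ 78.04
Round up to the next whole number: n = 79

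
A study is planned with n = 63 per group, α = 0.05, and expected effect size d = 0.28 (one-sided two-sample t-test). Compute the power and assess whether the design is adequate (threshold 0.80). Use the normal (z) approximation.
Power ≈ 0.47; the study is underpowered (power < 0.80)

Power calculation (two-sample t-test, normal approximation):
z_β = d · √(n/2) - z_α
z_β = 0.28 · √(63/2) - 1.645
z_β = 0.28 · 5.612 - 1.645
z_β = -0.073

Power = Φ(z_β) = Φ(-0.073) ≈ 0.471

Effect size d = 0.28 is small by Cohen's convention (0.2/0.5/0.8).

Threshold: power ≥ 0.80 is conventionally adequate.
Power ≈ 0.47 → the study is underpowered (power < 0.80).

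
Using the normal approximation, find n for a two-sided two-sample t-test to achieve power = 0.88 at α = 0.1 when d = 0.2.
n = 398 per group

Sample size formula (two-sample t-test, normal approximation):
n = 2 · ((z_{α/2} + z_β) / d)²

z_{α/2} = 1.645 (for α = 0.1, two-sided)
z_β = 1.175 (for power = 0.88)
d = 0.2

n = 2 · ((1.645 + 1.175) / 0.2)²
n = 2 · (14.100)²
n ≈ 397.62
Round up to the next whole number: n = 398 per group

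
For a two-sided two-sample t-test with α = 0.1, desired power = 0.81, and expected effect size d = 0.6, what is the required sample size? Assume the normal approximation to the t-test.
n = 36 per group

Sample size formula (two-sample t-test, normal approximation):
n = 2 · ((z_{α/2} + z_β) / d)²

z_{α/2} = 1.645 (for α = 0.1, two-sided)
z_β = 0.878 (for power = 0.81)
d = 0.6

n = 2 · ((1.645 + 0.878) / 0.6)²
n = 2 · (4.205)²
n ≈ 35.36
Round up to the next whole number: n = 36 per group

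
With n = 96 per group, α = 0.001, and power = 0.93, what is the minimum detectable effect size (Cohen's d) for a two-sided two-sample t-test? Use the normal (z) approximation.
d ≈ 0.69

Minimum detectable effect (two-sample t-test, normal approximation):
d = (z_{α/2} + z_β) / √(n/2)
d = (3.291 + 1.476) / √(96/2)
d = 4.766 / 6.928
d ≈ 0.69

By Cohen's convention (0.2 small / 0.5 medium / 0.8 large): medium effect.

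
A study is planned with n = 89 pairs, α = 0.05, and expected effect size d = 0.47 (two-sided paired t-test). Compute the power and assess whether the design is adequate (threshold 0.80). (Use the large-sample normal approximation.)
Power ≈ 0.99; the study is adequately powered (power ≥ 0.80)

Power calculation (paired t-test, normal approximation):
z_β = d · √n - z_{α/2}
z_β = 0.47 · √89 - 1.960
z_β = 0.47 · 9.434 - 1.960
z_β = 2.474

Power = Φ(z_β) = Φ(2.474) ≈ 0.993

Effect size d = 0.47 is small by Cohen's convention (0.2/0.5/0.8).

Threshold: power ≥ 0.80 is conventionally adequate.
Power ≈ 0.99 → the study is adequately powered (power ≥ 0.80).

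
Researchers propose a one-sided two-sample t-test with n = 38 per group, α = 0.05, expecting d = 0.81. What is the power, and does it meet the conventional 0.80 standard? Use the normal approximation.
Power ≈ 0.97; the study is adequately powered (power ≥ 0.80)

Power calculation (two-sample t-test, normal approximation):
z_β = d · √(n/2) - z_α
z_β = 0.81 · √(38/2) - 1.645
z_β = 0.81 · 4.359 - 1.645
z_β = 1.886

Power = Φ(z_β) = Φ(1.886) ≈ 0.970

Effect size d = 0.81 is large by Cohen's convention (0.2/0.5/0.8).

Threshold: power ≥ 0.80 is conventionally adequate.
Power ≈ 0.97 → the study is adequately powered (power ≥ 0.80).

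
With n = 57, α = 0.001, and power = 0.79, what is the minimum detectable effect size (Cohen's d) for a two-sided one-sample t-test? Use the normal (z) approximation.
d ≈ 0.54

Minimum detectable effect (one-sample t-test, normal approximation):
d = (z_{α/2} + z_β) / √n
d = (3.291 + 0.806) / √57
d = 4.097 / 7.550
d ≈ 0.54

By Cohen's convention (0.2 small / 0.5 medium / 0.8 large): medium effect.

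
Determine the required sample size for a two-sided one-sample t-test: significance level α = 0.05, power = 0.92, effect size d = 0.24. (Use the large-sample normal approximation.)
n = 197

Sample size formula (one-sample t-test, normal approximation):
n = ((z_{α/2} + z_β) / d)²

z_{α/2} = 1.960 (for α = 0.05, two-sided)
z_β = 1.405 (for power = 0.92)
d = 0.24

n = ((1.960 + 1.405) / 0.24)²
n = (14.021)²
n ≈ 196.59
Round up to the next whole number: n = 197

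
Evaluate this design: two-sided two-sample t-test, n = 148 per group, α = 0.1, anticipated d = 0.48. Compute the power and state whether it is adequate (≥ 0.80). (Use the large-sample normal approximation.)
Power ≈ 0.99; the study is adequately powered (power ≥ 0.80)

Power calculation (two-sample t-test, normal approximation):
z_β = d · √(n/2) - z_{α/2}
z_β = 0.48 · √(148/2) - 1.645
z_β = 0.48 · 8.602 - 1.645
z_β = 2.484

Power = Φ(z_β) = Φ(2.484) ≈ 0.994

Effect size d = 0.48 is small by Cohen's convention (0.2/0.5/0.8).

Threshold: power ≥ 0.80 is conventionally adequate.
Power ≈ 0.99 → the study is adequately powered (power ≥ 0.80).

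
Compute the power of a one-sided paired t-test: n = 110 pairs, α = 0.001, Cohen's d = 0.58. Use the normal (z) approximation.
Power ≈ 1.00

Power calculation (paired t-test, normal approximation):
z_β = d · √n - z_α
z_β = 0.58 · √110 - 3.090
z_β = 0.58 · 10.488 - 3.090
z_β = 2.993

Power = Φ(z_β) = Φ(2.993) ≈ 0.999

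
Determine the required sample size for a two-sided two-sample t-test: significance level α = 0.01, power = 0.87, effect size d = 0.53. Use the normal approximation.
n = 98 per group

Sample size formula (two-sample t-test, normal approximation):
n = 2 · ((z_{α/2} + z_β) / d)²

z_{α/2} = 2.576 (for α = 0.01, two-sided)
z_β = 1.126 (for power = 0.87)
d = 0.53

n = 2 · ((2.576 + 1.126) / 0.53)²
n = 2 · (6.985)²
n ≈ 97.58
Round up to the next whole number: n = 98 per group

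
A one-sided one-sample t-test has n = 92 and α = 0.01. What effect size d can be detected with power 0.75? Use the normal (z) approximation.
d ≈ 0.31

Minimum detectable effect (one-sample t-test, normal approximation):
d = (z_α + z_β) / √n
d = (2.326 + 0.674) / √92
d = 3.001 / 9.592
d ≈ 0.31

By Cohen's convention (0.2 small / 0.5 medium / 0.8 large): small effect.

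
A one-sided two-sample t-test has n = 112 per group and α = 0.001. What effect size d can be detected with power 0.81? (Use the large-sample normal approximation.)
d ≈ 0.53

Minimum detectable effect (two-sample t-test, normal approximation):
d = (z_α + z_β) / √(n/2)
d = (3.090 + 0.878) / √(112/2)
d = 3.968 / 7.483
d ≈ 0.53

By Cohen's convention (0.2 small / 0.5 medium / 0.8 large): medium effect.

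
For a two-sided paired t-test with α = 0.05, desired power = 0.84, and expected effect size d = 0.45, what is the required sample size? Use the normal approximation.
n = 44 pairs

Sample size formula (paired t-test, normal approximation):
n = ((z_{α/2} + z_β) / d)²

z_{α/2} = 1.960 (for α = 0.05, two-sided)
z_β = 0.994 (for power = 0.84)
d = 0.45

n = ((1.960 + 0.994) / 0.45)²
n = (6.564)²
n ≈ 43.09
Round up to the next whole number: n = 44 pairs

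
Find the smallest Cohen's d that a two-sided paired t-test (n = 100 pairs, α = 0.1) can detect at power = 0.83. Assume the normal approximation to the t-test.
d ≈ 0.26

Minimum detectable effect (paired t-test, normal approximation):
d = (z_{α/2} + z_β) / √n
d = (1.645 + 0.954) / √100
d = 2.599 / 10.000
d ≈ 0.26

By Cohen's convention (0.2 small / 0.5 medium / 0.8 large): small effect.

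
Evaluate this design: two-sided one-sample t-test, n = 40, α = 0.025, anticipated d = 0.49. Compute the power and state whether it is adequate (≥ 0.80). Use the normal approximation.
Power ≈ 0.80; the study is adequately powered (power ≥ 0.80)

Power calculation (one-sample t-test, normal approximation):
z_β = d · √n - z_{α/2}
z_β = 0.49 · √40 - 2.241
z_β = 0.49 · 6.325 - 2.241
z_β = 0.858

Power = Φ(z_β) = Φ(0.858) ≈ 0.804

Effect size d = 0.49 is small by Cohen's convention (0.2/0.5/0.8).

Threshold: power ≥ 0.80 is conventionally adequate.
Power ≈ 0.80 → the study is adequately powered (power ≥ 0.80).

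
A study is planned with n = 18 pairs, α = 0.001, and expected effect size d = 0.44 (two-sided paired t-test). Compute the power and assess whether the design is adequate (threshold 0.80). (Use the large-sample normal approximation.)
Power ≈ 0.08; the study is underpowered (power < 0.80)

Power calculation (paired t-test, normal approximation):
z_β = d · √n - z_{α/2}
z_β = 0.44 · √18 - 3.291
z_β = 0.44 · 4.243 - 3.291
z_β = -1.424

Power = Φ(z_β) = Φ(-1.424) ≈ 0.077

Effect size d = 0.44 is small by Cohen's convention (0.2/0.5/0.8).

Threshold: power ≥ 0.80 is conventionally adequate.
Power ≈ 0.08 → the study is underpowered (power < 0.80).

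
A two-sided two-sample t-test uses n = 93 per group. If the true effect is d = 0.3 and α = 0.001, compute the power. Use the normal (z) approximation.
Power ≈ 0.11

Power calculation (two-sample t-test, normal approximation):
z_β = d · √(n/2) - z_{α/2}
z_β = 0.3 · √(93/2) - 3.291
z_β = 0.3 · 6.819 - 3.291
z_β = -1.245

Power = Φ(z_β) = Φ(-1.245) ≈ 0.107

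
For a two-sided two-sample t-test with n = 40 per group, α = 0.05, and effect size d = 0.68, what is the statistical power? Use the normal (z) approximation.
Power ≈ 0.86

Power calculation (two-sample t-test, normal approximation):
z_β = d · √(n/2) - z_{α/2}
z_β = 0.68 · √(40/2) - 1.960
z_β = 0.68 · 4.472 - 1.960
z_β = 1.081

Power = Φ(z_β) = Φ(1.081) ≈ 0.860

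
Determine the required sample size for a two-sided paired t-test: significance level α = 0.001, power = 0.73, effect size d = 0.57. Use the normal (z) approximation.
n = 47 pairs

Sample size formula (paired t-test, normal approximation):
n = ((z_{α/2} + z_β) / d)²

z_{α/2} = 3.291 (for α = 0.001, two-sided)
z_β = 0.613 (for power = 0.73)
d = 0.57

n = ((3.291 + 0.613) / 0.57)²
n = (6.849)²
n ≈ 46.91
Round up to the next whole number: n = 47 pairs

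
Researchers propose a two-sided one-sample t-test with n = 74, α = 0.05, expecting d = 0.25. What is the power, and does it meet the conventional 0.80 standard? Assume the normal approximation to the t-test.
Power ≈ 0.58; the study is underpowered (power < 0.80)

Power calculation (one-sample t-test, normal approximation):
z_β = d · √n - z_{α/2}
z_β = 0.25 · √74 - 1.960
z_β = 0.25 · 8.602 - 1.960
z_β = 0.191

Power = Φ(z_β) = Φ(0.191) ≈ 0.576

Effect size d = 0.25 is small by Cohen's convention (0.2/0.5/0.8).

Threshold: power ≥ 0.80 is conventionally adequate.
Power ≈ 0.58 → the study is underpowered (power < 0.80).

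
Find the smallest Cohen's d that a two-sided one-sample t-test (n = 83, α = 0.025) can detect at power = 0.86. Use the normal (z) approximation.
d ≈ 0.36

Minimum detectable effect (one-sample t-test, normal approximation):
d = (z_{α/2} + z_β) / √n
d = (2.241 + 1.080) / √83
d = 3.322 / 9.110
d ≈ 0.36

By Cohen's convention (0.2 small / 0.5 medium / 0.8 large): small effect.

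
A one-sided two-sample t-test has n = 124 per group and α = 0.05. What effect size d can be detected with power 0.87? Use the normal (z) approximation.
d ≈ 0.35

Minimum detectable effect (two-sample t-test, normal approximation):
d = (z_α + z_β) / √(n/2)
d = (1.645 + 1.126) / √(124/2)
d = 2.771 / 7.874
d ≈ 0.35

By Cohen's convention (0.2 small / 0.5 medium / 0.8 large): small effect.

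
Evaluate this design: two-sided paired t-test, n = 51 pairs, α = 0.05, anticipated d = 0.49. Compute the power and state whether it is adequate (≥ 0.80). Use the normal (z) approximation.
Power ≈ 0.94; the study is adequately powered (power ≥ 0.80)

Power calculation (paired t-test, normal approximation):
z_β = d · √n - z_{α/2}
z_β = 0.49 · √51 - 1.960
z_β = 0.49 · 7.141 - 1.960
z_β = 1.539

Power = Φ(z_β) = Φ(1.539) ≈ 0.938

Effect size d = 0.49 is small by Cohen's convention (0.2/0.5/0.8).

Threshold: power ≥ 0.80 is conventionally adequate.
Power ≈ 0.94 → the study is adequately powered (power ≥ 0.80).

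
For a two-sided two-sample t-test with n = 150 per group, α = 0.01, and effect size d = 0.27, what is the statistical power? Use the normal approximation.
Power ≈ 0.41

Power calculation (two-sample t-test, normal approximation):
z_β = d · √(n/2) - z_{α/2}
z_β = 0.27 · √(150/2) - 2.576
z_β = 0.27 · 8.660 - 2.576
z_β = -0.238

Power = Φ(z_β) = Φ(-0.238) ≈ 0.406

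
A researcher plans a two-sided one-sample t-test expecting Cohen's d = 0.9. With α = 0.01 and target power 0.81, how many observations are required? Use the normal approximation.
n = 15

Sample size formula (one-sample t-test, normal approximation):
n = ((z_{α/2} + z_β) / d)²

z_{α/2} = 2.576 (for α = 0.01, two-sided)
z_β = 0.878 (for power = 0.81)
d = 0.9

n = ((2.576 + 0.878) / 0.9)²
n = (3.838)²
n ≈ 14.73
Round up to the next whole number: n = 15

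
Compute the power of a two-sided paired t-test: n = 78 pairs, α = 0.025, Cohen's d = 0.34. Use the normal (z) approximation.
Power ≈ 0.78

Power calculation (paired t-test, normal approximation):
z_β = d · √n - z_{α/2}
z_β = 0.34 · √78 - 2.241
z_β = 0.34 · 8.832 - 2.241
z_β = 0.761

Power = Φ(z_β) = Φ(0.761) ≈ 0.777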